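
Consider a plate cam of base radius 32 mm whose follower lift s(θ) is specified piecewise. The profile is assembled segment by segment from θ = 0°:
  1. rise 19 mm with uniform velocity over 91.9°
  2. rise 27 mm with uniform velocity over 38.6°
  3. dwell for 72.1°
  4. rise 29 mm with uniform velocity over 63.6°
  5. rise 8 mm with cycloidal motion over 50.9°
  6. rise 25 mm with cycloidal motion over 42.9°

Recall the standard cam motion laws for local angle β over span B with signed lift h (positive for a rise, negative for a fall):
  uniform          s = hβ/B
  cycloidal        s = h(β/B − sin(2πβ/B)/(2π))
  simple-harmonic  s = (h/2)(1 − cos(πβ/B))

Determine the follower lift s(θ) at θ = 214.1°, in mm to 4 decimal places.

seg 1 [0°–91.9°] uniform, h=19: full span → s += 19 → s = 19.0000
seg 2 [91.9°–130.5°] uniform, h=27: full span → s += 27 → s = 46.0000
seg 3 [130.5°–202.6°] dwell: s stays 46.0000
seg 4 [202.6°–266.2°] uniform, h=29: θ=214.1° here. β=11.5, B=63.6. 29·11.5/63.6 = 5.2437 → s = 51.2437

51.2437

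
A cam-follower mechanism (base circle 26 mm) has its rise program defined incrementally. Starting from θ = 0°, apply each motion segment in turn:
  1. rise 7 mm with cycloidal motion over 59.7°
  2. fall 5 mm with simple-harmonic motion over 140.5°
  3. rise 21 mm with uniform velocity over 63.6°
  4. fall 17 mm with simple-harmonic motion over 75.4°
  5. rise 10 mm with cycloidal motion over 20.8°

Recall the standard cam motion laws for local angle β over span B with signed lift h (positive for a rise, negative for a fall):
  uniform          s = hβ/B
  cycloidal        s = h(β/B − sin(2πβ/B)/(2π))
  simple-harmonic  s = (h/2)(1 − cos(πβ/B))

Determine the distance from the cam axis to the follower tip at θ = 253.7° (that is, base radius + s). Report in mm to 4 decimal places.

seg 1 [0°–59.7°] cycloidal, h=7: full span → s += 7 → s = 7.0000
seg 2 [59.7°–200.2°] simple-harmonic, h=-5: full span → s += -5 → s = 2.0000
seg 3 [200.2°–263.8°] uniform, h=21: θ=253.7° here. β=53.5, B=63.6. 21·53.5/63.6 = 17.6651 → s = 19.6651
radial distance = base radius + s = 26 + 19.6651 = 45.6651

45.6651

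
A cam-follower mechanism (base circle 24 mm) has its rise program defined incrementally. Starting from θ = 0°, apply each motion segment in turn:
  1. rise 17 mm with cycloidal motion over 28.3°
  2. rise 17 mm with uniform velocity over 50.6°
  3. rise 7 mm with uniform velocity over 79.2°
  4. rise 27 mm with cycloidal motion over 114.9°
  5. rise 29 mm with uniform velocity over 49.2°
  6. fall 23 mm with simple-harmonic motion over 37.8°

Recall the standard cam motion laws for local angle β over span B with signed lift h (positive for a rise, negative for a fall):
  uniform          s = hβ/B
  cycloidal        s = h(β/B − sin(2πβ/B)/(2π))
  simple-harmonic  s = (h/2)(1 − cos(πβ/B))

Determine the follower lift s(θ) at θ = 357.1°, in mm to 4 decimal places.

seg 1 [0°–28.3°] cycloidal, h=17: full span → s += 17 → s = 17.0000
seg 2 [28.3°–78.9°] uniform, h=17: full span → s += 17 → s = 34.0000
seg 3 [78.9°–158.1°] uniform, h=7: full span → s += 7 → s = 41.0000
seg 4 [158.1°–273°] cycloidal, h=27: full span → s += 27 → s = 68.0000
seg 5 [273°–322.2°] uniform, h=29: full span → s += 29 → s = 97.0000
seg 6 [322.2°–360°] simple-harmonic, h=-23: θ=357.1° here. β=34.9, B=37.8. -23/2·(1 − cos(π·0.9233)) = -22.6676 → s = 74.3324

74.3324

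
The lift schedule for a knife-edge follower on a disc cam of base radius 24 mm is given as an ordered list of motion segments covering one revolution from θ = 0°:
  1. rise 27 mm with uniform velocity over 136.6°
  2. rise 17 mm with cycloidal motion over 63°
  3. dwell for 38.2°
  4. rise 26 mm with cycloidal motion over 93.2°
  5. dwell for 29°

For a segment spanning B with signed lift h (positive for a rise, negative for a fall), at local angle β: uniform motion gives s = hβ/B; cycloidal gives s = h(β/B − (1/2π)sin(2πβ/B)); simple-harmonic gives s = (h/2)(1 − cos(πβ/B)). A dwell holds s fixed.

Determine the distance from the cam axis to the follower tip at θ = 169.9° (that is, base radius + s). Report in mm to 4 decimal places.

seg 1 [0°–136.6°] uniform, h=27: full span → s += 27 → s = 27.0000
seg 2 [136.6°–199.6°] cycloidal, h=17: θ=169.9° here. β=33.3, B=63. 17·(0.5286 − sin(2π·0.5286)/(2π)) = 9.4688 → s = 36.4688
radial distance = base radius + s = 24 + 36.4688 = 60.4688

60.4688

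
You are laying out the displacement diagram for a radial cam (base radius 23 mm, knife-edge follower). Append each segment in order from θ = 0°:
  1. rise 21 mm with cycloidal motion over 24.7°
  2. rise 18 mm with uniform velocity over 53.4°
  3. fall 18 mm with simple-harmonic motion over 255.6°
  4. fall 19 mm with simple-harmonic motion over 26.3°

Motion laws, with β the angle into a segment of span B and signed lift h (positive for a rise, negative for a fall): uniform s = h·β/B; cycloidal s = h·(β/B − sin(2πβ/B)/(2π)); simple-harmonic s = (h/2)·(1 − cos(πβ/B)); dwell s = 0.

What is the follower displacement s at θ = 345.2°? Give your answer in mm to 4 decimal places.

seg 1 [0°–24.7°] cycloidal, h=21: full span → s += 21 → s = 21.0000
seg 2 [24.7°–78.1°] uniform, h=18: full span → s += 18 → s = 39.0000
seg 3 [78.1°–333.7°] simple-harmonic, h=-18: full span → s += -18 → s = 21.0000
seg 4 [333.7°–360°] simple-harmonic, h=-19: θ=345.2° here. β=11.5, B=26.3. -19/2·(1 − cos(π·0.4373)) = -7.6397 → s = 13.3603

13.3603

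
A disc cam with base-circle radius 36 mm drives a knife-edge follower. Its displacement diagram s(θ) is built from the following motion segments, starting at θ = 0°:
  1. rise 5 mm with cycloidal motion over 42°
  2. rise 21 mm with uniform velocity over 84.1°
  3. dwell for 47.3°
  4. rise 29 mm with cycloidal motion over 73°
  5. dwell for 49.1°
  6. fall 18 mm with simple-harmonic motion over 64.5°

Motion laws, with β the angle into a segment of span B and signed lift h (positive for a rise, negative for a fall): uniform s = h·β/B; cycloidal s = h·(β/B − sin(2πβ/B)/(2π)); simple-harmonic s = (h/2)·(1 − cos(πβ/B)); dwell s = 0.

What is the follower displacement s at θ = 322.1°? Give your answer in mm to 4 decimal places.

seg 1 [0°–42°] cycloidal, h=5: full span → s += 5 → s = 5.0000
seg 2 [42°–126.1°] uniform, h=21: full span → s += 21 → s = 26.0000
seg 3 [126.1°–173.4°] dwell: s stays 26.0000
seg 4 [173.4°–246.4°] cycloidal, h=29: full span → s += 29 → s = 55.0000
seg 5 [246.4°–295.5°] dwell: s stays 55.0000
seg 6 [295.5°–360°] simple-harmonic, h=-18: θ=322.1° here. β=26.6, B=64.5. -18/2·(1 − cos(π·0.4124)) = -6.5544 → s = 48.4456

48.4456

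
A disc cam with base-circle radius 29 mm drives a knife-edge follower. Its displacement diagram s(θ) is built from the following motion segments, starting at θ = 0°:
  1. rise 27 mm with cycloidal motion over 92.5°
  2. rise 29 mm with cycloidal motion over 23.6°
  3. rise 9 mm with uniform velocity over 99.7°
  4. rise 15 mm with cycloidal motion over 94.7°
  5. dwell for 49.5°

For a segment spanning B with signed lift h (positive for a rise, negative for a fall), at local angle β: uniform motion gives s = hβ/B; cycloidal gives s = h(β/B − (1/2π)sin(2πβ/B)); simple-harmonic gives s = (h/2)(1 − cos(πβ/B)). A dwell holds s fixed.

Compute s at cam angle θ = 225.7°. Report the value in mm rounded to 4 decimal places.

seg 1 [0°–92.5°] cycloidal, h=27: full span → s += 27 → s = 27.0000
seg 2 [92.5°–116.1°] cycloidal, h=29: full span → s += 29 → s = 56.0000
seg 3 [116.1°–215.8°] uniform, h=9: full span → s += 9 → s = 65.0000
seg 4 [215.8°–310.5°] cycloidal, h=15: θ=225.7° here. β=9.9, B=94.7. 15·(0.1045 − sin(2π·0.1045)/(2π)) = 0.1104 → s = 65.1104

65.1104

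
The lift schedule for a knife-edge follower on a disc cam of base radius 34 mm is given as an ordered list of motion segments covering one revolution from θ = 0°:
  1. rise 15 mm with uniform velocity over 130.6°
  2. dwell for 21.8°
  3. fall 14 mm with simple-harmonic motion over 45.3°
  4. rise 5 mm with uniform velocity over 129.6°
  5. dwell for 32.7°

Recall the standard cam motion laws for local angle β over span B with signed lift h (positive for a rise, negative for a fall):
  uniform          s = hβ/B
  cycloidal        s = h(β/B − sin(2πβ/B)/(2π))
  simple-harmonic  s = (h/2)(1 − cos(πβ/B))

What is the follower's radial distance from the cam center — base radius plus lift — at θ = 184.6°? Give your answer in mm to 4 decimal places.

seg 1 [0°–130.6°] uniform, h=15: full span → s += 15 → s = 15.0000
seg 2 [130.6°–152.4°] dwell: s stays 15.0000
seg 3 [152.4°–197.7°] simple-harmonic, h=-14: θ=184.6° here. β=32.2, B=45.3. -14/2·(1 − cos(π·0.7108)) = -11.3045 → s = 3.6955
radial distance = base radius + s = 34 + 3.6955 = 37.6955

37.6955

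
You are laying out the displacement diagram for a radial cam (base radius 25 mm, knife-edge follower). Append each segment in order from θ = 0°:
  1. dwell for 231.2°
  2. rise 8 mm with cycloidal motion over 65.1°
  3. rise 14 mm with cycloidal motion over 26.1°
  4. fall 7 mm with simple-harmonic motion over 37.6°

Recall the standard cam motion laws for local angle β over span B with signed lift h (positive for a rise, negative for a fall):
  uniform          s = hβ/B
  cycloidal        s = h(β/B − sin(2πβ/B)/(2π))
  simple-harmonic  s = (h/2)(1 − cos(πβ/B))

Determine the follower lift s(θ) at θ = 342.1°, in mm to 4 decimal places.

seg 1 [0°–231.2°] dwell: s stays 0.0000
seg 2 [231.2°–296.3°] cycloidal, h=8: full span → s += 8 → s = 8.0000
seg 3 [296.3°–322.4°] cycloidal, h=14: full span → s += 14 → s = 22.0000
seg 4 [322.4°–360°] simple-harmonic, h=-7: θ=342.1° here. β=19.7, B=37.6. -7/2·(1 − cos(π·0.5239)) = -3.7629 → s = 18.2371

18.2371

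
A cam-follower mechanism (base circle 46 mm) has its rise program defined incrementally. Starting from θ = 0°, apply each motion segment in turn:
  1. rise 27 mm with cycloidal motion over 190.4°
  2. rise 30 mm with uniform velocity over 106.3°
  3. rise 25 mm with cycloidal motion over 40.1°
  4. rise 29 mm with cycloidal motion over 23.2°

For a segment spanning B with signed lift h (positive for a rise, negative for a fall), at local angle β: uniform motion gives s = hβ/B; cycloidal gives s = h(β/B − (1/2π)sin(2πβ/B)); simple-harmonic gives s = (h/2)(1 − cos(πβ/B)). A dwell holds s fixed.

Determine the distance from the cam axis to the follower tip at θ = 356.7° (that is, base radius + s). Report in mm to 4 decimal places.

seg 1 [0°–190.4°] cycloidal, h=27: full span → s += 27 → s = 27.0000
seg 2 [190.4°–296.7°] uniform, h=30: full span → s += 30 → s = 57.0000
seg 3 [296.7°–336.8°] cycloidal, h=25: full span → s += 25 → s = 82.0000
seg 4 [336.8°–360°] cycloidal, h=29: θ=356.7° here. β=19.9, B=23.2. 29·(0.8578 − sin(2π·0.8578)/(2π)) = 28.4724 → s = 110.4724
radial distance = base radius + s = 46 + 110.4724 = 156.4724

156.4724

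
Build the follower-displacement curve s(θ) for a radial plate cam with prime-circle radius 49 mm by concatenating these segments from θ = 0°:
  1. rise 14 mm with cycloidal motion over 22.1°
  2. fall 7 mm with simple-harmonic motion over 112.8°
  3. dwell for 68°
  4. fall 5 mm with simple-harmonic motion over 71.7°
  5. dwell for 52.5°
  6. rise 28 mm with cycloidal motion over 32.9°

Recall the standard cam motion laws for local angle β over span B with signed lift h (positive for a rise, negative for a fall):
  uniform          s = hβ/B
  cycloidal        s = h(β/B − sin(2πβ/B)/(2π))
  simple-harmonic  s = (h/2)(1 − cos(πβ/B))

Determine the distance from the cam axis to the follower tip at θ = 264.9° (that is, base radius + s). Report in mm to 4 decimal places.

seg 1 [0°–22.1°] cycloidal, h=14: full span → s += 14 → s = 14.0000
seg 2 [22.1°–134.9°] simple-harmonic, h=-7: full span → s += -7 → s = 7.0000
seg 3 [134.9°–202.9°] dwell: s stays 7.0000
seg 4 [202.9°–274.6°] simple-harmonic, h=-5: θ=264.9° here. β=62, B=71.7. -5/2·(1 − cos(π·0.8647)) = -4.7776 → s = 2.2224
radial distance = base radius + s = 49 + 2.2224 = 51.2224

51.2224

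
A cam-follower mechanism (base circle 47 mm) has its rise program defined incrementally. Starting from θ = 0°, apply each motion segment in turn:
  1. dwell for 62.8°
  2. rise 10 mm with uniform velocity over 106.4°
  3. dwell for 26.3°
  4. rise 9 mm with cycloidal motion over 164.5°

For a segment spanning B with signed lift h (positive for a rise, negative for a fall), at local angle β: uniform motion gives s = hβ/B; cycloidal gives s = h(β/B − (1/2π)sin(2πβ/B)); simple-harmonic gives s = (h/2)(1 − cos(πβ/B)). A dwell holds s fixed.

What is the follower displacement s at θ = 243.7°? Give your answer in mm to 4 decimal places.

seg 1 [0°–62.8°] dwell: s stays 0.0000
seg 2 [62.8°–169.2°] uniform, h=10: full span → s += 10 → s = 10.0000
seg 3 [169.2°–195.5°] dwell: s stays 10.0000
seg 4 [195.5°–360°] cycloidal, h=9: θ=243.7° here. β=48.2, B=164.5. 9·(0.2930 − sin(2π·0.2930)/(2π)) = 1.2567 → s = 11.2567

11.2567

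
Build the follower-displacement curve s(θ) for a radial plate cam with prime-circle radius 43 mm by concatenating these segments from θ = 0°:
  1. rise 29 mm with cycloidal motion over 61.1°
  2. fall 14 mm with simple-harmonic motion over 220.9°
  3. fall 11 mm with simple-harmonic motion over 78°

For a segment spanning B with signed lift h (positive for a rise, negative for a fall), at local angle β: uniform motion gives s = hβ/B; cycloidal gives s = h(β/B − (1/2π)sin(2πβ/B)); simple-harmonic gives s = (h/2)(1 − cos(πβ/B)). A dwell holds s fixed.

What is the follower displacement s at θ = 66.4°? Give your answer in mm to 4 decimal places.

seg 1 [0°–61.1°] cycloidal, h=29: full span → s += 29 → s = 29.0000
seg 2 [61.1°–282°] simple-harmonic, h=-14: θ=66.4° here. β=5.3, B=220.9. -14/2·(1 − cos(π·0.0240)) = -0.0199 → s = 28.9801

28.9801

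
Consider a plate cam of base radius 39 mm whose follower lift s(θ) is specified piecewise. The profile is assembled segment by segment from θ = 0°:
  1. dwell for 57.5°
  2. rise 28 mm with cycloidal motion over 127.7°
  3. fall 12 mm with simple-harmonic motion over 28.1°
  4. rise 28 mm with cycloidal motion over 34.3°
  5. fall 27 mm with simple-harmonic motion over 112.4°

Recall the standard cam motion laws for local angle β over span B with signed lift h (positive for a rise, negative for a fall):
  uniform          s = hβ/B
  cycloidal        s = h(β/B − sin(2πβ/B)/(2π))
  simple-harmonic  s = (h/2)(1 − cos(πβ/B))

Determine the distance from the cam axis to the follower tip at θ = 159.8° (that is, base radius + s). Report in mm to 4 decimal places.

seg 1 [0°–57.5°] dwell: s stays 0.0000
seg 2 [57.5°–185.2°] cycloidal, h=28: θ=159.8° here. β=102.3, B=127.7. 28·(0.8011 − sin(2π·0.8011)/(2π)) = 26.6593 → s = 26.6593
radial distance = base radius + s = 39 + 26.6593 = 65.6593

65.6593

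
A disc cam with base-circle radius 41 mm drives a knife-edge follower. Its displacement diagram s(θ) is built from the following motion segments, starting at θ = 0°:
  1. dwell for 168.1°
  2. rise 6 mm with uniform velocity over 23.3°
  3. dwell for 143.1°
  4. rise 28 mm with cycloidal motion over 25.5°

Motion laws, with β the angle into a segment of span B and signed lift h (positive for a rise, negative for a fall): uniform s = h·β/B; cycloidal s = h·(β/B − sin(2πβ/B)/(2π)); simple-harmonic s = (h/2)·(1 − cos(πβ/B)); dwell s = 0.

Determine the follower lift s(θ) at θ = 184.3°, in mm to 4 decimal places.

seg 1 [0°–168.1°] dwell: s stays 0.0000
seg 2 [168.1°–191.4°] uniform, h=6: θ=184.3° here. β=16.2, B=23.3. 6·16.2/23.3 = 4.1717 → s = 4.1717

4.1717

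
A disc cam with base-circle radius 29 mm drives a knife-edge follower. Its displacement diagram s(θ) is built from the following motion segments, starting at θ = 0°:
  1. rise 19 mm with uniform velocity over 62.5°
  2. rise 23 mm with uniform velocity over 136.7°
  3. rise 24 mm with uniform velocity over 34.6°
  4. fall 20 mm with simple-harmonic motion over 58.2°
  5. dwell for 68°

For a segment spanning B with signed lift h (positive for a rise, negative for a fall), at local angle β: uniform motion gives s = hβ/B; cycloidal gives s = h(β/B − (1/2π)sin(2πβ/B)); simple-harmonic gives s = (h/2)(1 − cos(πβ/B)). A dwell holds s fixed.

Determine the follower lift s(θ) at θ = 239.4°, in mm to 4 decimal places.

seg 1 [0°–62.5°] uniform, h=19: full span → s += 19 → s = 19.0000
seg 2 [62.5°–199.2°] uniform, h=23: full span → s += 23 → s = 42.0000
seg 3 [199.2°–233.8°] uniform, h=24: full span → s += 24 → s = 66.0000
seg 4 [233.8°–292°] simple-harmonic, h=-20: θ=239.4° here. β=5.6, B=58.2. -20/2·(1 − cos(π·0.0962)) = -0.4534 → s = 65.5466

65.5466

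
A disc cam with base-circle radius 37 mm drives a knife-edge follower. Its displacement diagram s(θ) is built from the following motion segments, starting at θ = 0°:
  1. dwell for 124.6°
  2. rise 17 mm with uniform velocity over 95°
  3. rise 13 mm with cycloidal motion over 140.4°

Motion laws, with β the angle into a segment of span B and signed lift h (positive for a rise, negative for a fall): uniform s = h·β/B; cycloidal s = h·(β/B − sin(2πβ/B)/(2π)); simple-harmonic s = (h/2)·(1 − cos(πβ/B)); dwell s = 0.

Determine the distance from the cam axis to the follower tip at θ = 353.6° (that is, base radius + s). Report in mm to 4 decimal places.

seg 1 [0°–124.6°] dwell: s stays 0.0000
seg 2 [124.6°–219.6°] uniform, h=17: full span → s += 17 → s = 17.0000
seg 3 [219.6°–360°] cycloidal, h=13: θ=353.6° here. β=134, B=140.4. 13·(0.9544 − sin(2π·0.9544)/(2π)) = 12.9919 → s = 29.9919
radial distance = base radius + s = 37 + 29.9919 = 66.9919

66.9919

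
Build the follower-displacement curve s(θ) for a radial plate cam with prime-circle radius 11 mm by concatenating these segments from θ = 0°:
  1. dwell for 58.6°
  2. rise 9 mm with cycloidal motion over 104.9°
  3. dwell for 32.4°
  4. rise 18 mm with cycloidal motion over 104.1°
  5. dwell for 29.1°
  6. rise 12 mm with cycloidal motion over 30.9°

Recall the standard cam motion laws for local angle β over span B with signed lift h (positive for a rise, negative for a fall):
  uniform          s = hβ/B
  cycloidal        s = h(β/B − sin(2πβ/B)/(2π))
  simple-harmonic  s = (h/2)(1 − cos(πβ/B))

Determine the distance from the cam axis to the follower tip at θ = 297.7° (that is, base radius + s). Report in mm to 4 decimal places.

seg 1 [0°–58.6°] dwell: s stays 0.0000
seg 2 [58.6°–163.5°] cycloidal, h=9: full span → s += 9 → s = 9.0000
seg 3 [163.5°–195.9°] dwell: s stays 9.0000
seg 4 [195.9°–300°] cycloidal, h=18: θ=297.7° here. β=101.8, B=104.1. 18·(0.9779 − sin(2π·0.9779)/(2π)) = 17.9987 → s = 26.9987
radial distance = base radius + s = 11 + 26.9987 = 37.9987

37.9987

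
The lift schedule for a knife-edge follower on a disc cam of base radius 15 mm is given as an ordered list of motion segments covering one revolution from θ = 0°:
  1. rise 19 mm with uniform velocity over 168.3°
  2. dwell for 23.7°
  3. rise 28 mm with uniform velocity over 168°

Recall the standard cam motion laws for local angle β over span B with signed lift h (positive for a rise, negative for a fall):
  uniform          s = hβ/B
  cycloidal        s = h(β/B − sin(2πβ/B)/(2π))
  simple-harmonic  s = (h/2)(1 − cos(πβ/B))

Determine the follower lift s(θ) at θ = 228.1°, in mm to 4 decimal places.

seg 1 [0°–168.3°] uniform, h=19: full span → s += 19 → s = 19.0000
seg 2 [168.3°–192°] dwell: s stays 19.0000
seg 3 [192°–360°] uniform, h=28: θ=228.1° here. β=36.1, B=168. 28·36.1/168 = 6.0167 → s = 25.0167

25.0167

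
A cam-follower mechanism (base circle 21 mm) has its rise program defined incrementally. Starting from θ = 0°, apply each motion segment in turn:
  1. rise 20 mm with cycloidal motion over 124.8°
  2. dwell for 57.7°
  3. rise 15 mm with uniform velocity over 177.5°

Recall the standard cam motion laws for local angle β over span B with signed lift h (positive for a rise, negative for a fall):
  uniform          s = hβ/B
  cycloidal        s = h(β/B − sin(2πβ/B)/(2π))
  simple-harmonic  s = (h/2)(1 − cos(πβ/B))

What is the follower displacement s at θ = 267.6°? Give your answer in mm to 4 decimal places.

seg 1 [0°–124.8°] cycloidal, h=20: full span → s += 20 → s = 20.0000
seg 2 [124.8°–182.5°] dwell: s stays 20.0000
seg 3 [182.5°–360°] uniform, h=15: θ=267.6° here. β=85.1, B=177.5. 15·85.1/177.5 = 7.1915 → s = 27.1915

27.1915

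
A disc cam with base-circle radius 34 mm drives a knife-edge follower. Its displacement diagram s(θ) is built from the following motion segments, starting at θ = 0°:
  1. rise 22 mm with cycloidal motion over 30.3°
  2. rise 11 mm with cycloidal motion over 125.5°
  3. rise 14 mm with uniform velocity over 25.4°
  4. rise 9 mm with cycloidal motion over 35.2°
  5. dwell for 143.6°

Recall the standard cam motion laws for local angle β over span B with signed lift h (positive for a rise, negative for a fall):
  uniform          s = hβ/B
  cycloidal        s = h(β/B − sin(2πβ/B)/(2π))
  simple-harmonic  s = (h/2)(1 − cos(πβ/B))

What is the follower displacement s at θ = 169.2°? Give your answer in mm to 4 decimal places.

seg 1 [0°–30.3°] cycloidal, h=22: full span → s += 22 → s = 22.0000
seg 2 [30.3°–155.8°] cycloidal, h=11: full span → s += 11 → s = 33.0000
seg 3 [155.8°–181.2°] uniform, h=14: θ=169.2° here. β=13.4, B=25.4. 14·13.4/25.4 = 7.3858 → s = 40.3858

40.3858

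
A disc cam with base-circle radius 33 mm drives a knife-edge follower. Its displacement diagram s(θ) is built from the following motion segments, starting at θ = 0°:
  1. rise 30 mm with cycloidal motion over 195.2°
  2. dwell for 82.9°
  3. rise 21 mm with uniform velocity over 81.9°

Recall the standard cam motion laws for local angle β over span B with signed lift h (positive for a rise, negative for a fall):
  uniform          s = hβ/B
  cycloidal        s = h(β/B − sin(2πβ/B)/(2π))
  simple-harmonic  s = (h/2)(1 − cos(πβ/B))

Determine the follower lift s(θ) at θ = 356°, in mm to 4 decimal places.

seg 1 [0°–195.2°] cycloidal, h=30: full span → s += 30 → s = 30.0000
seg 2 [195.2°–278.1°] dwell: s stays 30.0000
seg 3 [278.1°–360°] uniform, h=21: θ=356° here. β=77.9, B=81.9. 21·77.9/81.9 = 19.9744 → s = 49.9744

49.9744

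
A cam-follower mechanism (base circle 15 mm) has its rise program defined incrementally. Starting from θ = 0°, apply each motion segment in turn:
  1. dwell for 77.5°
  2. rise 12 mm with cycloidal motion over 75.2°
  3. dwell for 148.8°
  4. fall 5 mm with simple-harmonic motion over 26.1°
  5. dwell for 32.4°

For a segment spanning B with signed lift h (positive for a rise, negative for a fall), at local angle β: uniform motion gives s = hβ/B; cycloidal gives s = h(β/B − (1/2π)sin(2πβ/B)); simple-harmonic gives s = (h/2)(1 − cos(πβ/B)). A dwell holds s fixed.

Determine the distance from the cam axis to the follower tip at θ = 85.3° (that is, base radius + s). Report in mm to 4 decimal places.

seg 1 [0°–77.5°] dwell: s stays 0.0000
seg 2 [77.5°–152.7°] cycloidal, h=12: θ=85.3° here. β=7.8, B=75.2. 12·(0.1037 − sin(2π·0.1037)/(2π)) = 0.0863 → s = 0.0863
radial distance = base radius + s = 15 + 0.0863 = 15.0863

15.0863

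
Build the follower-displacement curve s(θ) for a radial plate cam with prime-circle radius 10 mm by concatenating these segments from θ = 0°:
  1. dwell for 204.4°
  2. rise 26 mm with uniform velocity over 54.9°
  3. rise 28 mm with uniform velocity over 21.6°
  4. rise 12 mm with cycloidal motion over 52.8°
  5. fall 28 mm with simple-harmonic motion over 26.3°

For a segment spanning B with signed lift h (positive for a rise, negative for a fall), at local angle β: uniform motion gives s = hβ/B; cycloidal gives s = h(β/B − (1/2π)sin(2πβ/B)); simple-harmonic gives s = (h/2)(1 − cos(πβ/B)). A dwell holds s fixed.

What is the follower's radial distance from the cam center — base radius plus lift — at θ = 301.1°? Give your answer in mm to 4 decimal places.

seg 1 [0°–204.4°] dwell: s stays 0.0000
seg 2 [204.4°–259.3°] uniform, h=26: full span → s += 26 → s = 26.0000
seg 3 [259.3°–280.9°] uniform, h=28: full span → s += 28 → s = 54.0000
seg 4 [280.9°–333.7°] cycloidal, h=12: θ=301.1° here. β=20.2, B=52.8. 12·(0.3826 − sin(2π·0.3826)/(2π)) = 3.3062 → s = 57.3062
radial distance = base radius + s = 10 + 57.3062 = 67.3062

67.3062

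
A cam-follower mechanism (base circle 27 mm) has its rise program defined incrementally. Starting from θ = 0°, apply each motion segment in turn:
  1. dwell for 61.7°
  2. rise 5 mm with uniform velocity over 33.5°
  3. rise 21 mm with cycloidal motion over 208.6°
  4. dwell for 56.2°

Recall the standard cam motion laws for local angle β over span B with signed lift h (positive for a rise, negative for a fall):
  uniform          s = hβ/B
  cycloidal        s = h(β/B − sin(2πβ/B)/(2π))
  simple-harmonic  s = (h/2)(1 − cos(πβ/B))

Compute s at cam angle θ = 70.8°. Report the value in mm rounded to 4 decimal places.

seg 1 [0°–61.7°] dwell: s stays 0.0000
seg 2 [61.7°–95.2°] uniform, h=5: θ=70.8° here. β=9.1, B=33.5. 5·9.1/33.5 = 1.3582 → s = 1.3582

1.3582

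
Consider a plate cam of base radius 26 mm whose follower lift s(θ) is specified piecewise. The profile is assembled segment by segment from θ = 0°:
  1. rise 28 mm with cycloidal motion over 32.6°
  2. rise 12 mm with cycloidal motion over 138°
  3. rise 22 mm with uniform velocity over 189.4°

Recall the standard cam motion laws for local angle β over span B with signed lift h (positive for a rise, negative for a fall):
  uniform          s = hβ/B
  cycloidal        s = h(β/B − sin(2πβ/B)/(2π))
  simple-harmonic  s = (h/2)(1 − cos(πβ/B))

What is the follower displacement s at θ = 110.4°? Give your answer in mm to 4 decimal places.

seg 1 [0°–32.6°] cycloidal, h=28: full span → s += 28 → s = 28.0000
seg 2 [32.6°–170.6°] cycloidal, h=12: θ=110.4° here. β=77.8, B=138. 12·(0.5638 − sin(2π·0.5638)/(2π)) = 7.5101 → s = 35.5101

35.5101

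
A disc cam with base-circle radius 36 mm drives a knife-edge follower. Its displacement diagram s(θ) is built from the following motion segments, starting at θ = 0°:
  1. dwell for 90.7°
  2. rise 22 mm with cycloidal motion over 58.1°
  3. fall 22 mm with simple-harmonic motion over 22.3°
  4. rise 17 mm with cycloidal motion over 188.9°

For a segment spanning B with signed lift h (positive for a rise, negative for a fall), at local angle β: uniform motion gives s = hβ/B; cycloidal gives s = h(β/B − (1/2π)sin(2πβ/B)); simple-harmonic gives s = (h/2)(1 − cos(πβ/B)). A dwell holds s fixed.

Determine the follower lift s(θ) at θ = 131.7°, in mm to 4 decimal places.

seg 1 [0°–90.7°] dwell: s stays 0.0000
seg 2 [90.7°–148.8°] cycloidal, h=22: θ=131.7° here. β=41, B=58.1. 22·(0.7057 − sin(2π·0.7057)/(2π)) = 18.8915 → s = 18.8915

18.8915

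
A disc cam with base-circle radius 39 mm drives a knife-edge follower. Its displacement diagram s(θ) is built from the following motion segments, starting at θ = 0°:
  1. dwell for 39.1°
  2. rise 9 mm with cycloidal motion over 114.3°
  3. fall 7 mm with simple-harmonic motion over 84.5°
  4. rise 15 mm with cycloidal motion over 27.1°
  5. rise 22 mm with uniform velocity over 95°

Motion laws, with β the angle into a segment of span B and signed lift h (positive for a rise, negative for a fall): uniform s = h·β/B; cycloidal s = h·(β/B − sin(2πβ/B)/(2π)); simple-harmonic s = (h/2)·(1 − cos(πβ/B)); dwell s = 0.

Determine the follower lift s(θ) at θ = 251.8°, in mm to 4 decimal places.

seg 1 [0°–39.1°] dwell: s stays 0.0000
seg 2 [39.1°–153.4°] cycloidal, h=9: full span → s += 9 → s = 9.0000
seg 3 [153.4°–237.9°] simple-harmonic, h=-7: full span → s += -7 → s = 2.0000
seg 4 [237.9°–265°] cycloidal, h=15: θ=251.8° here. β=13.9, B=27.1. 15·(0.5129 − sin(2π·0.5129)/(2π)) = 7.8872 → s = 9.8872

9.8872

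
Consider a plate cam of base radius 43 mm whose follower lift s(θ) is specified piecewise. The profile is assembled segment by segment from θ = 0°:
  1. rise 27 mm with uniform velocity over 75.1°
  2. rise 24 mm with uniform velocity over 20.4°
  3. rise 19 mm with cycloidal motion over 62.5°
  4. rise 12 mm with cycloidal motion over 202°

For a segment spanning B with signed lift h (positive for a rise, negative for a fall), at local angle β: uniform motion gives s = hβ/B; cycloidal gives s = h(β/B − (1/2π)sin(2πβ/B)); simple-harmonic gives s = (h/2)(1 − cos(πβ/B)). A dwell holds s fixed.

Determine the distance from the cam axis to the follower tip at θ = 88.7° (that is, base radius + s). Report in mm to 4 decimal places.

seg 1 [0°–75.1°] uniform, h=27: full span → s += 27 → s = 27.0000
seg 2 [75.1°–95.5°] uniform, h=24: θ=88.7° here. β=13.6, B=20.4. 24·13.6/20.4 = 16.0000 → s = 43.0000
radial distance = base radius + s = 43 + 43.0000 = 86.0000

86.0000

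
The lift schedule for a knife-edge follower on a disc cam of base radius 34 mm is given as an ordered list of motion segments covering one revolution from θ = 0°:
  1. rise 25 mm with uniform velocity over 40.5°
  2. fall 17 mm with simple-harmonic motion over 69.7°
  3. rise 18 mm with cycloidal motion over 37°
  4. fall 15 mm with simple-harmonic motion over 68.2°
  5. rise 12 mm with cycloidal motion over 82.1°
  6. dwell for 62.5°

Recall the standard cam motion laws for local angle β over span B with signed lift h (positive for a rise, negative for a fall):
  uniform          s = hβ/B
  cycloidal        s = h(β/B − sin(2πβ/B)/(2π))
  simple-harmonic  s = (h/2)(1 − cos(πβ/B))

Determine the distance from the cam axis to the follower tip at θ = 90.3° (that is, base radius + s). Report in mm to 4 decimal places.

seg 1 [0°–40.5°] uniform, h=25: full span → s += 25 → s = 25.0000
seg 2 [40.5°–110.2°] simple-harmonic, h=-17: θ=90.3° here. β=49.8, B=69.7. -17/2·(1 − cos(π·0.7145)) = -13.8039 → s = 11.1961
radial distance = base radius + s = 34 + 11.1961 = 45.1961

45.1961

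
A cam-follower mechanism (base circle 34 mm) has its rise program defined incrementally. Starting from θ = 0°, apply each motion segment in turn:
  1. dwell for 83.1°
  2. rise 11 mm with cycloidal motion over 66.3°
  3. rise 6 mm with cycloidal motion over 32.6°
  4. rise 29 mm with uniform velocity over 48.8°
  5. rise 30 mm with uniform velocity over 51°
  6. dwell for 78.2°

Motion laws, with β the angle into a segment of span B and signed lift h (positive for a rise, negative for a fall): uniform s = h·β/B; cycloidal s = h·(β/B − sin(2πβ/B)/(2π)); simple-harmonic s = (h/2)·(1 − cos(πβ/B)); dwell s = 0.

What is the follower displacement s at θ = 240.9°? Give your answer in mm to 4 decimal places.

seg 1 [0°–83.1°] dwell: s stays 0.0000
seg 2 [83.1°–149.4°] cycloidal, h=11: full span → s += 11 → s = 11.0000
seg 3 [149.4°–182°] cycloidal, h=6: full span → s += 6 → s = 17.0000
seg 4 [182°–230.8°] uniform, h=29: full span → s += 29 → s = 46.0000
seg 5 [230.8°–281.8°] uniform, h=30: θ=240.9° here. β=10.1, B=51. 30·10.1/51 = 5.9412 → s = 51.9412

51.9412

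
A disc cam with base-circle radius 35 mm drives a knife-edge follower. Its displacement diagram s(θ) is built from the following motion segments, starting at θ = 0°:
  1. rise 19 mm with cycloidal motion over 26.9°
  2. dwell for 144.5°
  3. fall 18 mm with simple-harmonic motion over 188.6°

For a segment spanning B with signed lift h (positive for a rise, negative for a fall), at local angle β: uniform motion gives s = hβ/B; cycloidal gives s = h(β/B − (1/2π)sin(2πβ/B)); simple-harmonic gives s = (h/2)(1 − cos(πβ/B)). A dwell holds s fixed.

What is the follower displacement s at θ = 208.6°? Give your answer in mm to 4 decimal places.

seg 1 [0°–26.9°] cycloidal, h=19: full span → s += 19 → s = 19.0000
seg 2 [26.9°–171.4°] dwell: s stays 19.0000
seg 3 [171.4°–360°] simple-harmonic, h=-18: θ=208.6° here. β=37.2, B=188.6. -18/2·(1 − cos(π·0.1972)) = -1.6733 → s = 17.3267

17.3267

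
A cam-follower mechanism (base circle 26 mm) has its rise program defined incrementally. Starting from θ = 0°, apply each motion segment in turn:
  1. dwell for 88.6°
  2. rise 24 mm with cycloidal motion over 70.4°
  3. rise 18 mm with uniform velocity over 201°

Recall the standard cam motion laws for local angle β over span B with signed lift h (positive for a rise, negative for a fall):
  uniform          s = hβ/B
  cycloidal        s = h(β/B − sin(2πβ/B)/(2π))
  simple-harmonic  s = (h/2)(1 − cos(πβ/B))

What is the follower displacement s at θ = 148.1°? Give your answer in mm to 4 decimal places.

seg 1 [0°–88.6°] dwell: s stays 0.0000
seg 2 [88.6°–159°] cycloidal, h=24: θ=148.1° here. β=59.5, B=70.4. 24·(0.8452 − sin(2π·0.8452)/(2π)) = 23.4410 → s = 23.4410

23.4410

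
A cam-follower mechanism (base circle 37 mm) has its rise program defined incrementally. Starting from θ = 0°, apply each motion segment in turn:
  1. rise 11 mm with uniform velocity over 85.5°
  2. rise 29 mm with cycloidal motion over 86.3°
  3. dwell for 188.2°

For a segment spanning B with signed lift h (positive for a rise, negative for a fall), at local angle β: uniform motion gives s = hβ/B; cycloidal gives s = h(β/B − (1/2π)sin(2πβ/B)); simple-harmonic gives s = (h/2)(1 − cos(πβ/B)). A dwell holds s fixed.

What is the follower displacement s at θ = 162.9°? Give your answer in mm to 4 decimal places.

seg 1 [0°–85.5°] uniform, h=11: full span → s += 11 → s = 11.0000
seg 2 [85.5°–171.8°] cycloidal, h=29: θ=162.9° here. β=77.4, B=86.3. 29·(0.8969 − sin(2π·0.8969)/(2π)) = 28.7951 → s = 39.7951

39.7951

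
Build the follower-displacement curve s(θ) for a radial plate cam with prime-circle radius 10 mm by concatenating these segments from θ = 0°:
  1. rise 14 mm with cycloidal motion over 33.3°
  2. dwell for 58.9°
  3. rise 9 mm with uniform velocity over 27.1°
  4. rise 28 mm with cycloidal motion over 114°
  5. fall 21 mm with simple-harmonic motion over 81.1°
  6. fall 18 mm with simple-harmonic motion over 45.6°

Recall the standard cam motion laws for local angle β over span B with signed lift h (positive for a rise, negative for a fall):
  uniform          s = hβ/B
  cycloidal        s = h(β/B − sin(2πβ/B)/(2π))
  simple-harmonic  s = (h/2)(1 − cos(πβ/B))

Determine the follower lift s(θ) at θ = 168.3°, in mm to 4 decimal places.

seg 1 [0°–33.3°] cycloidal, h=14: full span → s += 14 → s = 14.0000
seg 2 [33.3°–92.2°] dwell: s stays 14.0000
seg 3 [92.2°–119.3°] uniform, h=9: full span → s += 9 → s = 23.0000
seg 4 [119.3°–233.3°] cycloidal, h=28: θ=168.3° here. β=49, B=114. 28·(0.4298 − sin(2π·0.4298)/(2π)) = 10.1332 → s = 33.1332

33.1332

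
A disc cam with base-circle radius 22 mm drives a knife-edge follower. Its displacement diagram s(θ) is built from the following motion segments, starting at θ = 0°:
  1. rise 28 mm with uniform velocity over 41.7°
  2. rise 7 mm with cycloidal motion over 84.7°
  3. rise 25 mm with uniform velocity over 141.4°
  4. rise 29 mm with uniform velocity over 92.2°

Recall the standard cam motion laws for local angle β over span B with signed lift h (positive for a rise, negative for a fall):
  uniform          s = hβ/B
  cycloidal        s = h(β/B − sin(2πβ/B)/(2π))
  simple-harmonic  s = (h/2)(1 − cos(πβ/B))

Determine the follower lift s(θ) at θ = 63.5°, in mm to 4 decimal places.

seg 1 [0°–41.7°] uniform, h=28: full span → s += 28 → s = 28.0000
seg 2 [41.7°–126.4°] cycloidal, h=7: θ=63.5° here. β=21.8, B=84.7. 7·(0.2574 − sin(2π·0.2574)/(2π)) = 0.6888 → s = 28.6888

28.6888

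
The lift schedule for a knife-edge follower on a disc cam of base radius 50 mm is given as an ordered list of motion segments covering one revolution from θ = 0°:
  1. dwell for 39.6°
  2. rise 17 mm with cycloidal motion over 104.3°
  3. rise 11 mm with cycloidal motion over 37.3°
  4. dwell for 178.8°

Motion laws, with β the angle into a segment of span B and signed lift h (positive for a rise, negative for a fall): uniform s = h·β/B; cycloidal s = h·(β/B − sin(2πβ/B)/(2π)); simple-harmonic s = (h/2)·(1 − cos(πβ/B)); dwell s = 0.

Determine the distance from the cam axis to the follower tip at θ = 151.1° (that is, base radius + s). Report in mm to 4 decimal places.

seg 1 [0°–39.6°] dwell: s stays 0.0000
seg 2 [39.6°–143.9°] cycloidal, h=17: full span → s += 17 → s = 17.0000
seg 3 [143.9°–181.2°] cycloidal, h=11: θ=151.1° here. β=7.2, B=37.3. 11·(0.1930 − sin(2π·0.1930)/(2π)) = 0.4836 → s = 17.4836
radial distance = base radius + s = 50 + 17.4836 = 67.4836

67.4836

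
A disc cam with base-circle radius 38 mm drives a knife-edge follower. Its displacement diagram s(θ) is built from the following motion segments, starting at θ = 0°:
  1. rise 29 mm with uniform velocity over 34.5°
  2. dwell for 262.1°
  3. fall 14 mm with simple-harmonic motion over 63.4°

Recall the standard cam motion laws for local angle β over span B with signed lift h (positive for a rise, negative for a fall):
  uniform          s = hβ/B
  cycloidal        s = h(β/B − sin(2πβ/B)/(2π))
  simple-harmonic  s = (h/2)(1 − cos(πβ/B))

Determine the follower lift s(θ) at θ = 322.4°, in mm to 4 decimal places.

seg 1 [0°–34.5°] uniform, h=29: full span → s += 29 → s = 29.0000
seg 2 [34.5°–296.6°] dwell: s stays 29.0000
seg 3 [296.6°–360°] simple-harmonic, h=-14: θ=322.4° here. β=25.8, B=63.4. -14/2·(1 − cos(π·0.4069)) = -4.9825 → s = 24.0175

24.0175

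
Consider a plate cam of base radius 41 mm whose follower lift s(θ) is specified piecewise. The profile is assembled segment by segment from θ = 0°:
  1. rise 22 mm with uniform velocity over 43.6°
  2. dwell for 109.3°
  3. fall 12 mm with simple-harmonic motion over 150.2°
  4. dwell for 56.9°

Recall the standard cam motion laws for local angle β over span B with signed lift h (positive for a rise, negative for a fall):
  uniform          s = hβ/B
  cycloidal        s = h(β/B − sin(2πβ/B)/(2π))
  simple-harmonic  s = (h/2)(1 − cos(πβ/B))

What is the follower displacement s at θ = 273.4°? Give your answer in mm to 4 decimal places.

seg 1 [0°–43.6°] uniform, h=22: full span → s += 22 → s = 22.0000
seg 2 [43.6°–152.9°] dwell: s stays 22.0000
seg 3 [152.9°–303.1°] simple-harmonic, h=-12: θ=273.4° here. β=120.5, B=150.2. -12/2·(1 − cos(π·0.8023)) = -10.8791 → s = 11.1209

11.1209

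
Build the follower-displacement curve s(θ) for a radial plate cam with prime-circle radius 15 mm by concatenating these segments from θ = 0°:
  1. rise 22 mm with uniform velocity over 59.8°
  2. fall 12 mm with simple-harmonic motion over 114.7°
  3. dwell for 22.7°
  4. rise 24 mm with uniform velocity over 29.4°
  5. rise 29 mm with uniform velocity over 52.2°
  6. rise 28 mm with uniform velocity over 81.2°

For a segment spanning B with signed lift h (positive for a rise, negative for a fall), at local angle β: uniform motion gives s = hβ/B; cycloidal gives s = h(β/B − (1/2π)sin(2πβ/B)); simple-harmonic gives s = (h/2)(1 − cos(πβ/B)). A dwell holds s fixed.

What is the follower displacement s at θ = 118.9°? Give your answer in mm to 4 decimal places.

seg 1 [0°–59.8°] uniform, h=22: full span → s += 22 → s = 22.0000
seg 2 [59.8°–174.5°] simple-harmonic, h=-12: θ=118.9° here. β=59.1, B=114.7. -12/2·(1 − cos(π·0.5153)) = -6.2875 → s = 15.7125

15.7125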